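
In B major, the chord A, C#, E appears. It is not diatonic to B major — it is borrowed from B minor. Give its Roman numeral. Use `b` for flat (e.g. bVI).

bVII

In B major scale degree 7 is A#; A is its lowered form, from B minor. A–C#–E is a major chord — the form found in B minor, not the diatonic vii° (A#dim). Borrowed into B major it is written bVII.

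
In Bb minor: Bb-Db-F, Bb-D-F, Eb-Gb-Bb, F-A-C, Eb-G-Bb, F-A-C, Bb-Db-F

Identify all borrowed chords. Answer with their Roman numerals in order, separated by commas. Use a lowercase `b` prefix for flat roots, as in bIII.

In Bb minor (with V from harmonic minor) the diatonic chords are Bbm, Cdim, Db, Ebm, F, Gb, Ab. Of the given chords, Bb–Db–F = Bbm, Eb–Gb–Bb = Ebm and F–A–C = F are diatonic. Bb–D–F doesn't fit — on degree 1 Bb minor would have Bbm (i). Bb is the degree-1 chord of Bb major, so it is the borrowed I. Eb–G–Bb doesn't fit — on degree 4 Bb minor would have Ebm (iv). Eb is the degree-4 chord of Bb major, so it is the borrowed IV.

I, IV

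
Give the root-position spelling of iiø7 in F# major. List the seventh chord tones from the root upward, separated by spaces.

iiø7 is built on scale degree 2, which is G# in both F# major and its parallel. Stacking thirds in F# minor on G# gives G#–B–D–F#.

G# B D F#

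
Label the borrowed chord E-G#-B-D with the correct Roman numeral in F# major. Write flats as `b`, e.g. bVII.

bVII7

E is the lowered form of scale degree 7 in F# major (the diatonic degree 7 is E#). The diatonic chord on degree 7 would be E#dim (vii°), but E–G#–B–D is the dominant-seventh chord from F# minor. As a borrowed chord it is labeled bVII7.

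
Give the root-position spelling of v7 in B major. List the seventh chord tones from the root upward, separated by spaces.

v7 is built on scale degree 5, which is F# in both B major and its parallel. Building the minor-seventh chord from the parallel minor on F#: F#–A–C#–E.

F# A C# E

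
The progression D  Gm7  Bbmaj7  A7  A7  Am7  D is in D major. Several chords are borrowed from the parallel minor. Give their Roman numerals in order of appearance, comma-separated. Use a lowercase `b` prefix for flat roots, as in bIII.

iv7, bVImaj7, v7

The diatonic triads in D major are D, Em, F#m, G, A, Bm, C#dim. D and A7 are both diatonic. Gm7 (G–Bb–D–F) is not: scale degree 4 in D major carries G (IV). In D minor the chord on that degree is Gm7, so here it functions as iv7, borrowed from the parallel minor. But Bbmaj7 (Bb–D–F–A) is foreign: the diatonic vi on degree 6 is Bm, whereas Bbmaj7 comes from D minor. It is labeled bVImaj7. But Am7 (A–C–E–G) is foreign: the diatonic V on degree 5 is A, whereas Am7 comes from D minor. It is labeled v7.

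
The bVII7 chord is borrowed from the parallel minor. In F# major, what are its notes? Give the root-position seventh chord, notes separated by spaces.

E G# B D

bVII7 is built on the lowered scale degree 7. In F# major degree 7 is E#; lowered it becomes E. In F# minor the chord on E is E–G#–B–D.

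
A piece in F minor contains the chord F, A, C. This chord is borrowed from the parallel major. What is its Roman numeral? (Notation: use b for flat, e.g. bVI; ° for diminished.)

F is scale degree 1 in F minor. F–A–C is a major chord — the form found in F major, not the diatonic i (Fm). Borrowed into F minor it is written I.

I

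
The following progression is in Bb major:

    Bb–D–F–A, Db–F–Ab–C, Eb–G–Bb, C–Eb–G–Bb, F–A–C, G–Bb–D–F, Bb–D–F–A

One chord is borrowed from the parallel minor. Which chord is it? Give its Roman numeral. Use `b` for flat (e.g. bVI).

The diatonic triads in Bb major are Bb, Cm, Dm, Eb, F, Gm, Adim. Bb–D–F–A = Bbmaj7, Eb–G–Bb = Eb, C–Eb–G–Bb = Cm7, F–A–C = F and G–Bb–D–F = Gm7 all belong to that set. Db–F–Ab–C doesn't fit — on degree 3 Bb major would have Dm (iii). Dbmaj7 is the degree-3 chord of Bb minor, so it is the borrowed bIIImaj7.

bIIImaj7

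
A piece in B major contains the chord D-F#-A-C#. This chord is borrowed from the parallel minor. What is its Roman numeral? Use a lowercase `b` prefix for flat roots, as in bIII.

In B major scale degree 3 is D#; D is its lowered form, from B minor. Diatonically B major has D#m (iii) on that degree; D–F#–A–C# is instead the major-seventh chord native to B minor, so it takes the label bIIImaj7.

bIIImaj7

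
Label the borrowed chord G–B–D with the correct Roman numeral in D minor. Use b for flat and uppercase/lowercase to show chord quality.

The root G is the diatonic 4th degree of D minor; the borrowing shows in the chord quality. Diatonically D minor has Gm (iv) on that degree; G–B–D is instead the major chord native to D major, so it takes the label IV.

IV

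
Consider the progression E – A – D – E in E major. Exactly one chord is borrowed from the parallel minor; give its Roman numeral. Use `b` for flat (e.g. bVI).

bVII

The diatonic triads in E major are E, F#m, G#m, A, B, C#m, D#dim. E and A both belong to that set. D (D–F#–A) is not: scale degree 7 in E major carries D#dim (vii°). In E minor the chord on that degree is D, so here it functions as bVII, borrowed from the parallel minor.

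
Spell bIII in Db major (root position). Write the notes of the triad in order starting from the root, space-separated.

The root of bIII is the lowered 3rd degree: F becomes Fb. Building the major chord from the parallel minor on Fb: Fb–Ab–Cb.

Fb Ab Cb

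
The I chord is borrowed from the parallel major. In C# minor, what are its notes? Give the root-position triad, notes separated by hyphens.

The root, C#, is scale degree 1 — the same note in C# minor and C# major; only the chord quality changes. Stacking thirds in C# major on C# gives C#–E#–G#.

C#-E#-G#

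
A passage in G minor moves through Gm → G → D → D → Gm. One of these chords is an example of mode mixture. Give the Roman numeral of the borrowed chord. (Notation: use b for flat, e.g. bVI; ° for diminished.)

I

In G minor (with V from harmonic minor) the diatonic chords are Gm, Adim, Bb, Cm, D, Eb, F. Gm and D both belong to that set. But G (G–B–D) is foreign: the diatonic i on degree 1 is Gm, whereas G comes from G major. It is labeled I.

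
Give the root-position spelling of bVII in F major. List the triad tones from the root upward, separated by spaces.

Scale degree 7 in F major is E. bVII uses the lowered form, Eb, taken from F minor. Building the major chord from the parallel minor on Eb: Eb–G–Bb.

Eb G Bb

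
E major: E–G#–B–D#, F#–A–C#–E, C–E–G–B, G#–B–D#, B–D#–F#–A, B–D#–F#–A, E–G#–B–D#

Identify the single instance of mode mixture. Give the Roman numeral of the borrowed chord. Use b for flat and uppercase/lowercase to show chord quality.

bVImaj7

In E major the diatonic chords are E, F#m, G#m, A, B, C#m, D#dim. E–G#–B–D# = Emaj7, F#–A–C#–E = F#m7, G#–B–D# = G#m and B–D#–F#–A = B7 all belong to that set. But C–E–G–B is foreign: the diatonic vi on degree 6 is C#m, whereas Cmaj7 comes from E minor. It is labeled bVImaj7.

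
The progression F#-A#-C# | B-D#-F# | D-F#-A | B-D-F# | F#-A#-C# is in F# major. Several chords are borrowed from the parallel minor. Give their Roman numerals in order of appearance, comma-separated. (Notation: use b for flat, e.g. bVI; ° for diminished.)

bVI, iv

In F# major the diatonic chords are F#, G#m, A#m, B, C#, D#m, E#dim. F#–A#–C# = F# and B–D#–F# = B both belong to that set. But D–F#–A is foreign: the diatonic vi on degree 6 is D#m, whereas D comes from F# minor. It is labeled bVI. B–D–F# doesn't fit — on degree 4 F# major would have B (IV). Bm is the degree-4 chord of F# minor, so it is the borrowed iv.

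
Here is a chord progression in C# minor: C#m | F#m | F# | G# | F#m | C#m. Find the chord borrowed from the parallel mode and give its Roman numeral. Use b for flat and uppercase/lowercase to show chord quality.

In C# minor (with V from harmonic minor) the diatonic chords are C#m, D#dim, E, F#m, G#, A, B. Of the given chords, C#m, F#m and G# are diatonic. But F# (F#–A#–C#) is foreign: the diatonic iv on degree 4 is F#m, whereas F# comes from C# major. It is labeled IV.

IV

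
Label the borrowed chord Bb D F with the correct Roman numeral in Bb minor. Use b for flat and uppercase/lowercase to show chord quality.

Bb is scale degree 1 in Bb minor. Diatonically Bb minor has Bbm (i) on that degree; Bb–D–F is instead the major chord native to Bb major, so it takes the label I.

I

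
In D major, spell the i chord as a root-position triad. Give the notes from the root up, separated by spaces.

The root, D, is scale degree 1 — the same note in D major and D minor; only the chord quality changes. In D minor the chord on D is D–F–A.

D F A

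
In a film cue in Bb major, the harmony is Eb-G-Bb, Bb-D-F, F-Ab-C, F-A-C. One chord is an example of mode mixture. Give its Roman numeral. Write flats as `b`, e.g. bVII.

In Bb major the diatonic chords are Bb, Cm, Dm, Eb, F, Gm, Adim. Eb–G–Bb = Eb, Bb–D–F = Bb and F–A–C = F all belong to that set. F–Ab–C is not: scale degree 5 in Bb major carries F (V). In Bb minor the chord on that degree is Fm, so here it functions as v, borrowed from the parallel minor.

v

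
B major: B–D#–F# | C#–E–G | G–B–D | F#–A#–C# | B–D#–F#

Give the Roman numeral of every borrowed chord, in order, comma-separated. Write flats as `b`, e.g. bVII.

ii°, bVI

B major has the diatonic set B, C#m, D#m, E, F#, G#m, A#dim. B–D#–F# = B and F#–A#–C# = F# are both diatonic. C#–E–G is not: scale degree 2 in B major carries C#m (ii). In B minor the chord on that degree is C#dim, so here it functions as ii°, borrowed from the parallel minor. G–B–D is not: scale degree 6 in B major carries G#m (vi). In B minor the chord on that degree is G, so here it functions as bVI, borrowed from the parallel minor.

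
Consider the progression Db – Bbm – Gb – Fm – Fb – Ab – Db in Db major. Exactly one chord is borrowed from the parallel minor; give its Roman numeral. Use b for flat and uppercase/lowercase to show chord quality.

bIII

Db major has the diatonic set Db, Ebm, Fm, Gb, Ab, Bbm, Cdim. Db, Bbm, Gb, Fm and Ab all belong to that set. But Fb (Fb–Ab–Cb) is foreign: the diatonic iii on degree 3 is Fm, whereas Fb comes from Db minor. It is labeled bIII.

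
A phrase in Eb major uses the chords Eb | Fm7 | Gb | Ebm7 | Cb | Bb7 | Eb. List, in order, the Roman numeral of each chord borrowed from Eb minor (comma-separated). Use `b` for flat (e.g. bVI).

Eb major has the diatonic set Eb, Fm, Gm, Ab, Bb, Cm, Ddim. Of the given chords, Eb, Fm7 and Bb7 are diatonic. But Gb (Gb–Bb–Db) is foreign: the diatonic iii on degree 3 is Gm, whereas Gb comes from Eb minor. It is labeled bIII. But Ebm7 (Eb–Gb–Bb–Db) is foreign: the diatonic I on degree 1 is Eb, whereas Ebm7 comes from Eb minor. It is labeled i7. Cb (Cb–Eb–Gb) doesn't fit — on degree 6 Eb major would have Cm (vi). Cb is the degree-6 chord of Eb minor, so it is the borrowed bVI.

bIII, i7, bVI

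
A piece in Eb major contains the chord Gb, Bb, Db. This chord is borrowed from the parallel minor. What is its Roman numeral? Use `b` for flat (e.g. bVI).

bIII

Gb is the lowered form of scale degree 3 in Eb major (the diatonic degree 3 is G). Gb–Bb–Db is a major chord — the form found in Eb minor, not the diatonic iii (Gm). Borrowed into Eb major it is written bIII.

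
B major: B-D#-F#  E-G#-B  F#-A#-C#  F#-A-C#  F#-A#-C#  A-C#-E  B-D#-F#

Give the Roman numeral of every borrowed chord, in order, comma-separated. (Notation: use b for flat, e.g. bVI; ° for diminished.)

In B major the diatonic chords are B, C#m, D#m, E, F#, G#m, A#dim. B–D#–F# = B, E–G#–B = E and F#–A#–C# = F# are all diatonic. But F#–A–C# is foreign: the diatonic V on degree 5 is F#, whereas F#m comes from B minor. It is labeled v. A–C#–E is not: scale degree 7 in B major carries A#dim (vii°). In B minor the chord on that degree is A, so here it functions as bVII, borrowed from the parallel minor.

v, bVII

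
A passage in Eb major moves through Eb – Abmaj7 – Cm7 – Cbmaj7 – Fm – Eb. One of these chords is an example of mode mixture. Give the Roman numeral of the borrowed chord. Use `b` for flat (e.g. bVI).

bVImaj7

In Eb major the diatonic chords are Eb, Fm, Gm, Ab, Bb, Cm, Ddim. Eb, Abmaj7, Cm7 and Fm are all diatonic. Cbmaj7 (Cb–Eb–Gb–Bb) is not: scale degree 6 in Eb major carries Cm (vi). In Eb minor the chord on that degree is Cbmaj7, so here it functions as bVImaj7, borrowed from the parallel minor.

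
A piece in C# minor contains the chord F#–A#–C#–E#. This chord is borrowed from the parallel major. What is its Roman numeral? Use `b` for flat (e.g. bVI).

IVmaj7

F# is scale degree 4 in C# minor. The diatonic chord on degree 4 would be F#m (iv), but F#–A#–C#–E# is the major-seventh chord from C# major. As a borrowed chord it is labeled IVmaj7.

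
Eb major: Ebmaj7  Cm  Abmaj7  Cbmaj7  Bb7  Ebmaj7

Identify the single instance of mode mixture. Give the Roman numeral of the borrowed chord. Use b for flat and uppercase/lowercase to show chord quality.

The diatonic triads in Eb major are Eb, Fm, Gm, Ab, Bb, Cm, Ddim. Ebmaj7, Cm, Abmaj7 and Bb7 are all diatonic. But Cbmaj7 (Cb–Eb–Gb–Bb) is foreign: the diatonic vi on degree 6 is Cm, whereas Cbmaj7 comes from Eb minor. It is labeled bVImaj7.

bVImaj7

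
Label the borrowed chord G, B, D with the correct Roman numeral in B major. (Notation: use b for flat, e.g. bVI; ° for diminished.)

In B major scale degree 6 is G#; G is its lowered form, from B minor. The diatonic chord on degree 6 would be G#m (vi), but G–B–D is the major chord from B minor. As a borrowed chord it is labeled bVI.

bVI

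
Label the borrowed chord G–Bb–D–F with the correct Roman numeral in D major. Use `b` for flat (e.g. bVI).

G is scale degree 4 in D major. G–Bb–D–F is a minor-seventh chord — the form found in D minor, not the diatonic IV (G). Borrowed into D major it is written iv7.

iv7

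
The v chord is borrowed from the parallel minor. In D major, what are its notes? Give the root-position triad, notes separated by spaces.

A C E

v is built on scale degree 5, which is A in both D major and its parallel. In D minor the chord on A is A–C–E.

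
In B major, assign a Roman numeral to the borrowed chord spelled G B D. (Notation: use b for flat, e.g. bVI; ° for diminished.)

bVI

The root G is the lowered 6th scale degree — diatonically B major has G# there. Diatonically B major has G#m (vi) on that degree; G–B–D is instead the major chord native to B minor, so it takes the label bVI.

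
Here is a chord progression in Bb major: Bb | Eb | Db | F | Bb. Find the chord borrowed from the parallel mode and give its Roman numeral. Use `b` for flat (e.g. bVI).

bIII

The diatonic triads in Bb major are Bb, Cm, Dm, Eb, F, Gm, Adim. Of the given chords, Bb, Eb and F are diatonic. But Db (Db–F–Ab) is foreign: the diatonic iii on degree 3 is Dm, whereas Db comes from Bb minor. It is labeled bIII.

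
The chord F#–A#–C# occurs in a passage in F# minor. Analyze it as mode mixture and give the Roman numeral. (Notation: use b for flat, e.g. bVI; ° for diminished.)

The root F# is the diatonic 1st degree of F# minor; the borrowing shows in the chord quality. The diatonic chord on degree 1 would be F#m (i), but F#–A#–C# is the major chord from F# major. As a borrowed chord it is labeled I.

I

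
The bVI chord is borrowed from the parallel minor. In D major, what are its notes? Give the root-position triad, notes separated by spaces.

Bb D F

Scale degree 6 in D major is B. bVI uses the lowered form, Bb, taken from D minor. In D minor the chord on Bb is Bb–D–F.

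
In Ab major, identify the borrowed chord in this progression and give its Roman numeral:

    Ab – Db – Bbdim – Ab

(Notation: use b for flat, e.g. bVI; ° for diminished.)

ii°

Ab major has the diatonic set Ab, Bbm, Cm, Db, Eb, Fm, Gdim. Of the given chords, Ab and Db are diatonic. Bbdim (Bb–Db–Fb) doesn't fit — on degree 2 Ab major would have Bbm (ii). Bbdim is the degree-2 chord of Ab minor, so it is the borrowed ii°.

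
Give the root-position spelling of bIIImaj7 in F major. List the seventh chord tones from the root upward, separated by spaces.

Scale degree 3 in F major is A. bIIImaj7 uses the lowered form, Ab, taken from F minor. Building the major-seventh chord from the parallel minor on Ab: Ab–C–Eb–G.

Ab C Eb G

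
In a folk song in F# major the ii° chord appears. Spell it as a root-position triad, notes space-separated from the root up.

G# B D

The root, G#, is scale degree 2 — the same note in F# major and F# minor; only the chord quality changes. Building the diminished chord from the parallel minor on G#: G#–B–D.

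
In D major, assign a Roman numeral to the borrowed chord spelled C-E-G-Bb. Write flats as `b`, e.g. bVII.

bVII7

The root C is the lowered 7th scale degree — diatonically D major has C# there. Diatonically D major has C#dim (vii°) on that degree; C–E–G–Bb is instead the dominant-seventh chord native to D minor, so it takes the label bVII7.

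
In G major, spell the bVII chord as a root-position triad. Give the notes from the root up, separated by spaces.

bVII is built on the lowered scale degree 7. In G major degree 7 is F#; lowered it becomes F. Building the major chord from the parallel minor on F: F–A–C.

F A C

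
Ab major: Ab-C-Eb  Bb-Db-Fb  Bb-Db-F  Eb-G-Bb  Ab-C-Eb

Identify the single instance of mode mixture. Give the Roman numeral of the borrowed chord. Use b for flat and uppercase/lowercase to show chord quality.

ii°

Ab major has the diatonic set Ab, Bbm, Cm, Db, Eb, Fm, Gdim. Ab–C–Eb = Ab, Bb–Db–F = Bbm and Eb–G–Bb = Eb are all diatonic. Bb–Db–Fb doesn't fit — on degree 2 Ab major would have Bbm (ii). Bbdim is the degree-2 chord of Ab minor, so it is the borrowed ii°.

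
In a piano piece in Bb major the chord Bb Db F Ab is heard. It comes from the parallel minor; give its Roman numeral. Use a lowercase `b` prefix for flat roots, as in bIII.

i7

The root Bb is the diatonic 1st degree of Bb major; the borrowing shows in the chord quality. Bb–Db–F–Ab is a minor-seventh chord — the form found in Bb minor, not the diatonic I (Bb). Borrowed into Bb major it is written i7.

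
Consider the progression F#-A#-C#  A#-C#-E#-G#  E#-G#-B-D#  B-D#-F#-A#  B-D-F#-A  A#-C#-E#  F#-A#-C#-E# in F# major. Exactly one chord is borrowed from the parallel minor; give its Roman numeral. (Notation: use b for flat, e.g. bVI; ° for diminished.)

The diatonic triads in F# major are F#, G#m, A#m, B, C#, D#m, E#dim. F#–A#–C# = F#, A#–C#–E#–G# = A#m7, E#–G#–B–D# = E#m7b5, B–D#–F#–A# = Bmaj7, A#–C#–E# = A#m and F#–A#–C#–E# = F#maj7 are all diatonic. But B–D–F#–A is foreign: the diatonic IV on degree 4 is B, whereas Bm7 comes from F# minor. It is labeled iv7.

iv7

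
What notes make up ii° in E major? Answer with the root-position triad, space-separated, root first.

ii° is built on scale degree 2, which is F# in both E major and its parallel. Stacking thirds in E minor on F# gives F#–A–C.

F# A C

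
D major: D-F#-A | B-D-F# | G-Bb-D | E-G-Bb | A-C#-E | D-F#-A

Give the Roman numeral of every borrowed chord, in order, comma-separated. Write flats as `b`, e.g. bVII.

The diatonic triads in D major are D, Em, F#m, G, A, Bm, C#dim. Of the given chords, D–F#–A = D, B–D–F# = Bm and A–C#–E = A are diatonic. G–Bb–D doesn't fit — on degree 4 D major would have G (IV). Gm is the degree-4 chord of D minor, so it is the borrowed iv. E–G–Bb doesn't fit — on degree 2 D major would have Em (ii). Edim is the degree-2 chord of D minor, so it is the borrowed ii°.

iv, ii°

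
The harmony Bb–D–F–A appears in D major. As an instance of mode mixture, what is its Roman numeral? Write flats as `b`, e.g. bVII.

bVImaj7

Bb is the lowered form of scale degree 6 in D major (the diatonic degree 6 is B). Diatonically D major has Bm (vi) on that degree; Bb–D–F–A is instead the major-seventh chord native to D minor, so it takes the label bVImaj7.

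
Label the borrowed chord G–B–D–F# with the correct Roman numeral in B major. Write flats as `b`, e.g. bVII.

bVImaj7

G is the lowered form of scale degree 6 in B major (the diatonic degree 6 is G#). The diatonic chord on degree 6 would be G#m (vi), but G–B–D–F# is the major-seventh chord from B minor. As a borrowed chord it is labeled bVImaj7.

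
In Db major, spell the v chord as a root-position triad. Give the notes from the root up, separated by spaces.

The root, Ab, is scale degree 5 — the same note in Db major and Db minor; only the chord quality changes. In Db minor the chord on Ab is Ab–Cb–Eb.

Ab Cb Eb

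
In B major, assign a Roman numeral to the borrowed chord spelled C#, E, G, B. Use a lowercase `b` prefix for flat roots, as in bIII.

C# is scale degree 2 in B major. The diatonic chord on degree 2 would be C#m (ii), but C#–E–G–B is the half-diminished-seventh chord from B minor. As a borrowed chord it is labeled iiø7.

iiø7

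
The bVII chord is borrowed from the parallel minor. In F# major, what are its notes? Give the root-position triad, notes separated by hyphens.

The root of bVII is the lowered 7th degree: E# becomes E. Building the major chord from the parallel minor on E: E–G#–B.

E-G#-B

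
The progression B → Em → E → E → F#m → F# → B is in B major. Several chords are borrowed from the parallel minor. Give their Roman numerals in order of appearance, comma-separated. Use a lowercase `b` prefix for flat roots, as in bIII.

B major has the diatonic set B, C#m, D#m, E, F#, G#m, A#dim. Of the given chords, B, E and F# are diatonic. Em (E–G–B) is not: scale degree 4 in B major carries E (IV). In B minor the chord on that degree is Em, so here it functions as iv, borrowed from the parallel minor. F#m (F#–A–C#) doesn't fit — on degree 5 B major would have F# (V). F#m is the degree-5 chord of B minor, so it is the borrowed v.

iv, v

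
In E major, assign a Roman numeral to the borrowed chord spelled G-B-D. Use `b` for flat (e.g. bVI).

The root G is the lowered 3rd scale degree — diatonically E major has G# there. Diatonically E major has G#m (iii) on that degree; G–B–D is instead the major chord native to E minor, so it takes the label bIII.

bIII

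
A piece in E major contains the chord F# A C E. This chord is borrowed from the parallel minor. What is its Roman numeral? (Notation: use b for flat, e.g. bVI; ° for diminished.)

F# is scale degree 2 in E major. The diatonic chord on degree 2 would be F#m (ii), but F#–A–C–E is the half-diminished-seventh chord from E minor. As a borrowed chord it is labeled iiø7.

iiø7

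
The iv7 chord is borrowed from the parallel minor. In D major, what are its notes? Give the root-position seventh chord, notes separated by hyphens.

G-Bb-D-F

The root, G, is scale degree 4 — the same note in D major and D minor; only the chord quality changes. Stacking thirds in D minor on G gives G–Bb–D–F.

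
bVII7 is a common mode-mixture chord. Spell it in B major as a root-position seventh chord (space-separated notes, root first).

bVII7 is built on the lowered scale degree 7. In B major degree 7 is A#; lowered it becomes A. Stacking thirds in B minor on A gives A–C#–E–G.

A C# E G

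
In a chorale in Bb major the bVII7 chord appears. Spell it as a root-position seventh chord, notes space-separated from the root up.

The root of bVII7 is the lowered 7th degree: A becomes Ab. Building the dominant-seventh chord from the parallel minor on Ab: Ab–C–Eb–Gb.

Ab C Eb Gb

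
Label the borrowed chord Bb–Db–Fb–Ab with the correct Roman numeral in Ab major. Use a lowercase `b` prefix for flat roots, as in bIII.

The root Bb is the diatonic 2nd degree of Ab major; the borrowing shows in the chord quality. Diatonically Ab major has Bbm (ii) on that degree; Bb–Db–Fb–Ab is instead the half-diminished-seventh chord native to Ab minor, so it takes the label iiø7.

iiø7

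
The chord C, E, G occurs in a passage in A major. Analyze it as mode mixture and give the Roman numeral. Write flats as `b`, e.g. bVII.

In A major scale degree 3 is C#; C is its lowered form, from A minor. Diatonically A major has C#m (iii) on that degree; C–E–G is instead the major chord native to A minor, so it takes the label bIII.

bIII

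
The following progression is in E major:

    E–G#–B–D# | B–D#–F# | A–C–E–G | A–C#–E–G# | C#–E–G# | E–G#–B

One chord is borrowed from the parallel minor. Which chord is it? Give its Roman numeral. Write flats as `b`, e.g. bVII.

iv7

E major has the diatonic set E, F#m, G#m, A, B, C#m, D#dim. E–G#–B–D# = Emaj7, B–D#–F# = B, A–C#–E–G# = Amaj7, C#–E–G# = C#m and E–G#–B = E all belong to that set. But A–C–E–G is foreign: the diatonic IV on degree 4 is A, whereas Am7 comes from E minor. It is labeled iv7.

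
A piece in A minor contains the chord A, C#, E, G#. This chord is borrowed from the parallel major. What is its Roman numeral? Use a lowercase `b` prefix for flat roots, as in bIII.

Imaj7

The root A is the diatonic 1st degree of A minor; the borrowing shows in the chord quality. Diatonically A minor has Am (i) on that degree; A–C#–E–G# is instead the major-seventh chord native to A major, so it takes the label Imaj7.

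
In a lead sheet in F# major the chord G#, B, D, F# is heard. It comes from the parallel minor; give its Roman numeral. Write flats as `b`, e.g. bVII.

G# is scale degree 2 in F# major. G#–B–D–F# is a half-diminished-seventh chord — the form found in F# minor, not the diatonic ii (G#m). Borrowed into F# major it is written iiø7.

iiø7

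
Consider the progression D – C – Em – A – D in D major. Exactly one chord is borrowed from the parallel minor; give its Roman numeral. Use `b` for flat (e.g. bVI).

bVII

The diatonic triads in D major are D, Em, F#m, G, A, Bm, C#dim. Of the given chords, D, Em and A are diatonic. C (C–E–G) is not: scale degree 7 in D major carries C#dim (vii°). In D minor the chord on that degree is C, so here it functions as bVII, borrowed from the parallel minor.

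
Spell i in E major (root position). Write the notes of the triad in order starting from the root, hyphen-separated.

E-G-B

i is built on scale degree 1, which is E in both E major and its parallel. In E minor the chord on E is E–G–B.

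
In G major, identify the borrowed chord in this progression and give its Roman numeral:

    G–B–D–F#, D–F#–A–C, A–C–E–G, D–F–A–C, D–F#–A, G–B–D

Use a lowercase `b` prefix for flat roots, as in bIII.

v7

In G major the diatonic chords are G, Am, Bm, C, D, Em, F#dim. G–B–D–F# = Gmaj7, D–F#–A–C = D7, A–C–E–G = Am7, D–F#–A = D and G–B–D = G all belong to that set. But D–F–A–C is foreign: the diatonic V on degree 5 is D, whereas Dm7 comes from G minor. It is labeled v7.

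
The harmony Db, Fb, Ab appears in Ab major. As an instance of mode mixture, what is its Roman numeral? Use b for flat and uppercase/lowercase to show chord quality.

Db is scale degree 4 in Ab major. The diatonic chord on degree 4 would be Db (IV), but Db–Fb–Ab is the minor chord from Ab minor. As a borrowed chord it is labeled iv.

iv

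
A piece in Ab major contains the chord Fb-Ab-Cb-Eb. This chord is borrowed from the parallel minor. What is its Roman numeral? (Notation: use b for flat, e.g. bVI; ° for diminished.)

bVImaj7

The root Fb is the lowered 6th scale degree — diatonically Ab major has F there. Fb–Ab–Cb–Eb is a major-seventh chord — the form found in Ab minor, not the diatonic vi (Fm). Borrowed into Ab major it is written bVImaj7.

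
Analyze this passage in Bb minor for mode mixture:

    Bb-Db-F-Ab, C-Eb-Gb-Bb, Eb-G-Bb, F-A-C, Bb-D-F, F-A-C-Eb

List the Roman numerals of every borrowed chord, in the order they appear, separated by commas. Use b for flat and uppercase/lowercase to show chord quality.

IV, I

In Bb minor (with V from harmonic minor) the diatonic chords are Bbm, Cdim, Db, Ebm, F, Gb, Ab. Bb–Db–F–Ab = Bbm7, C–Eb–Gb–Bb = Cm7b5, F–A–C = F and F–A–C–Eb = F7 are all diatonic. Eb–G–Bb doesn't fit — on degree 4 Bb minor would have Ebm (iv). Eb is the degree-4 chord of Bb major, so it is the borrowed IV. Bb–D–F is not: scale degree 1 in Bb minor carries Bbm (i). In Bb major the chord on that degree is Bb, so here it functions as I, borrowed from the parallel major.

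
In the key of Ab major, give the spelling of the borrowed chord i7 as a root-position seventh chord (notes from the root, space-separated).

The root, Ab, is scale degree 1 — the same note in Ab major and Ab minor; only the chord quality changes. Stacking thirds in Ab minor on Ab gives Ab–Cb–Eb–Gb.

Ab Cb Eb Gb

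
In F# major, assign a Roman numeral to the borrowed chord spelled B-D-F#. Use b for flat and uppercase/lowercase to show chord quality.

iv

The root B is the diatonic 4th degree of F# major; the borrowing shows in the chord quality. Diatonically F# major has B (IV) on that degree; B–D–F# is instead the minor chord native to F# minor, so it takes the label iv.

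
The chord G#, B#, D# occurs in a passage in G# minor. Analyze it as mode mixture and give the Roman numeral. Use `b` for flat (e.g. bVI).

I

G# is scale degree 1 in G# minor. Diatonically G# minor has G#m (i) on that degree; G#–B#–D# is instead the major chord native to G# major, so it takes the label I.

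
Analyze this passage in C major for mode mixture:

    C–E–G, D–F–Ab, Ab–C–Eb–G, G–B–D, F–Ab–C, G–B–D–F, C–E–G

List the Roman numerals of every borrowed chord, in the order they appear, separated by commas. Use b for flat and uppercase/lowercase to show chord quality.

C major has the diatonic set C, Dm, Em, F, G, Am, Bdim. Of the given chords, C–E–G = C, G–B–D = G and G–B–D–F = G7 are diatonic. D–F–Ab is not: scale degree 2 in C major carries Dm (ii). In C minor the chord on that degree is Ddim, so here it functions as ii°, borrowed from the parallel minor. But Ab–C–Eb–G is foreign: the diatonic vi on degree 6 is Am, whereas Abmaj7 comes from C minor. It is labeled bVImaj7. F–Ab–C doesn't fit — on degree 4 C major would have F (IV). Fm is the degree-4 chord of C minor, so it is the borrowed iv.

ii°, bVImaj7, iv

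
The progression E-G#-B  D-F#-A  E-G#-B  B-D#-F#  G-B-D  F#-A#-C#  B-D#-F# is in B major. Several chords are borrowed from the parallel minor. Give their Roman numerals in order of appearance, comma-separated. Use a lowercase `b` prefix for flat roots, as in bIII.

bIII, bVI

B major has the diatonic set B, C#m, D#m, E, F#, G#m, A#dim. Of the given chords, E–G#–B = E, B–D#–F# = B and F#–A#–C# = F# are diatonic. D–F#–A is not: scale degree 3 in B major carries D#m (iii). In B minor the chord on that degree is D, so here it functions as bIII, borrowed from the parallel minor. But G–B–D is foreign: the diatonic vi on degree 6 is G#m, whereas G comes from B minor. It is labeled bVI.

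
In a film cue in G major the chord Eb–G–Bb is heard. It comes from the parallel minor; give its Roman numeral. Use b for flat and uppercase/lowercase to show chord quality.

bVI

Eb is the lowered form of scale degree 6 in G major (the diatonic degree 6 is E). The diatonic chord on degree 6 would be Em (vi), but Eb–G–Bb is the major chord from G minor. As a borrowed chord it is labeled bVI.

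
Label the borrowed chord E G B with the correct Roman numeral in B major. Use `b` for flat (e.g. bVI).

E is scale degree 4 in B major. E–G–B is a minor chord — the form found in B minor, not the diatonic IV (E). Borrowed into B major it is written iv.

iv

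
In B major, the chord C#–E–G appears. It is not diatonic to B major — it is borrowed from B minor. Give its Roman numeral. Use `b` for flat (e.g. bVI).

The root C# is the diatonic 2nd degree of B major; the borrowing shows in the chord quality. C#–E–G is a diminished chord — the form found in B minor, not the diatonic ii (C#m). Borrowed into B major it is written ii°.

ii°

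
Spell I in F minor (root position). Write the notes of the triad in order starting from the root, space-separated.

I is built on scale degree 1, which is F in both F minor and its parallel. Building the major chord from the parallel major on F: F–A–C.

F A C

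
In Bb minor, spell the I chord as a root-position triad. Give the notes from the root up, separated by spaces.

I is built on scale degree 1, which is Bb in both Bb minor and its parallel. Building the major chord from the parallel major on Bb: Bb–D–F.

Bb D F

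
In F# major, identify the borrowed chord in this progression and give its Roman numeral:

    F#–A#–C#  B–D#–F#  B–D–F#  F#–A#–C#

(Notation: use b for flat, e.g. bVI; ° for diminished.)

The diatonic triads in F# major are F#, G#m, A#m, B, C#, D#m, E#dim. F#–A#–C# = F# and B–D#–F# = B both belong to that set. But B–D–F# is foreign: the diatonic IV on degree 4 is B, whereas Bm comes from F# minor. It is labeled iv.

iv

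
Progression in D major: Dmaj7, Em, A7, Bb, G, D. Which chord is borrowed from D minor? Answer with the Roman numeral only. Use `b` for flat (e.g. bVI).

bVI

The diatonic triads in D major are D, Em, F#m, G, A, Bm, C#dim. Of the given chords, Dmaj7, Em, A7, G and D are diatonic. Bb (Bb–D–F) doesn't fit — on degree 6 D major would have Bm (vi). Bb is the degree-6 chord of D minor, so it is the borrowed bVI.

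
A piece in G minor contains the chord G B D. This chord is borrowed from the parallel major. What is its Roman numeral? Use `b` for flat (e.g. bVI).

I

The root G is the diatonic 1st degree of G minor; the borrowing shows in the chord quality. G–B–D is a major chord — the form found in G major, not the diatonic i (Gm). Borrowed into G minor it is written I.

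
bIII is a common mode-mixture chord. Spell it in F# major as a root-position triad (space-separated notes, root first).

The root of bIII is the lowered 3rd degree: A# becomes A. Building the major chord from the parallel minor on A: A–C#–E.

A C# E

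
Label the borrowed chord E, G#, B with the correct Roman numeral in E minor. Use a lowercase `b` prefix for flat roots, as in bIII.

I

E is scale degree 1 in E minor. The diatonic chord on degree 1 would be Em (i), but E–G#–B is the major chord from E major. As a borrowed chord it is labeled I.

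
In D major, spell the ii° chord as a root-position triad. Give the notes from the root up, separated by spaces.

E G Bb

The root, E, is scale degree 2 — the same note in D major and D minor; only the chord quality changes. Stacking thirds in D minor on E gives E–G–Bb.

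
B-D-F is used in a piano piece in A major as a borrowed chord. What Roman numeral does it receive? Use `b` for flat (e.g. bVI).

ii°

B is scale degree 2 in A major. B–D–F is a diminished chord — the form found in A minor, not the diatonic ii (Bm). Borrowed into A major it is written ii°.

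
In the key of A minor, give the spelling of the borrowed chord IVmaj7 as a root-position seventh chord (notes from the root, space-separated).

D F# A C#

IVmaj7 is built on scale degree 4, which is D in both A minor and its parallel. In A major the chord on D is D–F#–A–C#.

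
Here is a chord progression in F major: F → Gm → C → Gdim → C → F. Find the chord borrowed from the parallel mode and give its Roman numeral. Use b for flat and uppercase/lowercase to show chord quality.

ii°

F major has the diatonic set F, Gm, Am, Bb, C, Dm, Edim. Of the given chords, F, Gm and C are diatonic. Gdim (G–Bb–Db) is not: scale degree 2 in F major carries Gm (ii). In F minor the chord on that degree is Gdim, so here it functions as ii°, borrowed from the parallel minor.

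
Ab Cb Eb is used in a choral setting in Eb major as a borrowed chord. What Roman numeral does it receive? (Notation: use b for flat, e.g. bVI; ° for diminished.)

Ab is scale degree 4 in Eb major. Diatonically Eb major has Ab (IV) on that degree; Ab–Cb–Eb is instead the minor chord native to Eb minor, so it takes the label iv.

iv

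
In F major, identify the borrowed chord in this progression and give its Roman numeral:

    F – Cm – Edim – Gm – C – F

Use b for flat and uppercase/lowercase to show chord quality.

v

In F major the diatonic chords are F, Gm, Am, Bb, C, Dm, Edim. F, Edim, Gm and C all belong to that set. But Cm (C–Eb–G) is foreign: the diatonic V on degree 5 is C, whereas Cm comes from F minor. It is labeled v.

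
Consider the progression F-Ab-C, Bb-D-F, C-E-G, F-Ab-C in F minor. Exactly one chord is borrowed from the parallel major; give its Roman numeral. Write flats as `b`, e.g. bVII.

F minor has the diatonic set Fm, Gdim, Ab, Bbm, C, Db, Eb (with V from harmonic minor). F–Ab–C = Fm and C–E–G = C both belong to that set. Bb–D–F is not: scale degree 4 in F minor carries Bbm (iv). In F major the chord on that degree is Bb, so here it functions as IV, borrowed from the parallel major.

IV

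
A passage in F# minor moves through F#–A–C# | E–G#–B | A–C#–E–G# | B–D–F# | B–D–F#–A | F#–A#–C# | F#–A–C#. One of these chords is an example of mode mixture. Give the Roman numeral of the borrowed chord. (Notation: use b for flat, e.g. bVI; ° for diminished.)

The diatonic triads in F# minor (with V from harmonic minor) are F#m, G#dim, A, Bm, C#, D, E. Of the given chords, F#–A–C# = F#m, E–G#–B = E, A–C#–E–G# = Amaj7, B–D–F# = Bm and B–D–F#–A = Bm7 are diatonic. But F#–A#–C# is foreign: the diatonic i on degree 1 is F#m, whereas F# comes from F# major. It is labeled I.

I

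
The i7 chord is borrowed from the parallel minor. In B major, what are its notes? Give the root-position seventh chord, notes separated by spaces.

B D F# A

i7 is built on scale degree 1, which is B in both B major and its parallel. Building the minor-seventh chord from the parallel minor on B: B–D–F#–A.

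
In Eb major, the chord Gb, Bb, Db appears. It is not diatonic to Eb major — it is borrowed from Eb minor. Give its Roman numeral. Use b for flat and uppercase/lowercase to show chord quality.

bIII

Gb is the lowered form of scale degree 3 in Eb major (the diatonic degree 3 is G). Diatonically Eb major has Gm (iii) on that degree; Gb–Bb–Db is instead the major chord native to Eb minor, so it takes the label bIII.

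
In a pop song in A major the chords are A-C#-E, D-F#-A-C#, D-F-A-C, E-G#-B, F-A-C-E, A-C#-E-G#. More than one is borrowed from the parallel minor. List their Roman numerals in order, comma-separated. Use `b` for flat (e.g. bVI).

A major has the diatonic set A, Bm, C#m, D, E, F#m, G#dim. A–C#–E = A, D–F#–A–C# = Dmaj7, E–G#–B = E and A–C#–E–G# = Amaj7 are all diatonic. D–F–A–C doesn't fit — on degree 4 A major would have D (IV). Dm7 is the degree-4 chord of A minor, so it is the borrowed iv7. F–A–C–E doesn't fit — on degree 6 A major would have F#m (vi). Fmaj7 is the degree-6 chord of A minor, so it is the borrowed bVImaj7.

iv7, bVImaj7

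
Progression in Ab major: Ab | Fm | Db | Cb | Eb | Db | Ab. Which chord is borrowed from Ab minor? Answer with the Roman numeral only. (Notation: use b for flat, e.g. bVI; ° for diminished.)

Ab major has the diatonic set Ab, Bbm, Cm, Db, Eb, Fm, Gdim. Ab, Fm, Db and Eb are all diatonic. Cb (Cb–Eb–Gb) is not: scale degree 3 in Ab major carries Cm (iii). In Ab minor the chord on that degree is Cb, so here it functions as bIII, borrowed from the parallel minor.

bIII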